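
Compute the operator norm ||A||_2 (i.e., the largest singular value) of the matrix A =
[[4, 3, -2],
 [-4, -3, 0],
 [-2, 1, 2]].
||A||_2 ≈ 7.3685 (= sqrt(largest eigenvalue of A^T A))

||A||_2 = sigma_max(A) = sqrt(lambda_max(A^T A)). Form the symmetric matrix M = A^T A =
[[36, 22, -12],
 [22, 19, -4],
 [-12, -4, 8]].
Its characteristic polynomial (trace, sum of principal 2x2 minors, determinant of M give the coefficients) is
  p(λ) = det(λ I - M) = λ^3 - 63λ^2 + 480λ - 400.
No integer candidate from the rational root theorem (±divisors of 400) is a root, so the roots are irrational. The cubic discriminant is Δ = 285422400 > 0, so there are three distinct real roots. p(0) = -400 and p(1) = 18 have opposite signs, so a root lies in (0, 1); Newton's method refines it to λ ≈ 0.95. p(7) = 216 and p(8) = -80 have opposite signs, so a root lies in (7, 8); Newton's method refines it to λ ≈ 7.7549. p(54) = -724 and p(55) = 1800 have opposite signs, so a root lies in (54, 55); Newton's method refines it to λ ≈ 54.2951. Check (Vieta): the three roots sum to 63, matching tr M = 63.
So the eigenvalues of A^T A are ≈ 0.95, 7.7549, 54.2951 (all ≥ 0, as they must be for A^T A). The largest is λ_max ≈ 54.2951, hence ||A||_2 = sqrt(λ_max) ≈ 7.3685.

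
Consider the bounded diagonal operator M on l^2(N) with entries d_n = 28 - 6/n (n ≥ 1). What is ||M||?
||M|| = 28

For a diagonal operator on l^2 with entries d_n, ||M|| = sup_n |d_n|. Here d_1 = 22, d_2 = 25, ..., and d_n = 28 - 6/n increases monotonically toward 28. All terms lie in [22, 28), so |d_n| = d_n and the supremum is the limit 28, which is not attained by any individual d_n. Hence ||M|| = 28.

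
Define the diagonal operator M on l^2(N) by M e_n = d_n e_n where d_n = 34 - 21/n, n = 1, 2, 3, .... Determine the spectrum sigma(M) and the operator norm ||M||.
sigma(M) = {34 - 21/n : n ≥ 1} ∪ {34}; ||M|| = 34

A bounded diagonal operator on l^2 with diagonal entries d_n has spectrum equal to the closure of {d_n : n ≥ 1}: every d_n is an eigenvalue (with eigenvector e_n), so {d_n} ⊂ sigma(M); the spectrum is closed, so its closure is too; and for lambda not in the closure, (M - lambda I) has bounded inverse (the diagonal entries 1/(d_n - lambda) are bounded). For our sequence d_n = 34 - 21/n, n = 1, 2, 3, ...:
  - {d_n} = {34 - 21/n : n ≥ 1}; the only limit point is 34
  - closure = {34 - 21/n : n ≥ 1} ∪ {34}
For the norm: a diagonal operator has ||M|| = sup_n |d_n|. Here d_n = 34 - 21/n increases monotonically from d_1 = 13 toward 34, with all terms in [13, 34); so sup_n |d_n| = 34 (the supremum is the limit, not attained). So ||M|| = 34.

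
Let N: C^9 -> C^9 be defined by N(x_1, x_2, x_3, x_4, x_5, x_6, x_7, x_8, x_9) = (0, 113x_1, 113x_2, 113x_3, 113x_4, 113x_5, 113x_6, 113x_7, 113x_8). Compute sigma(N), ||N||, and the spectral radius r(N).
sigma(N) = {0}; ||N|| = 113; r(N) = 0. (N is nilpotent with N^9 = 0.)

On C^9, N is a strictly lower-triangular matrix with 113 on the subdiagonal and zeros elsewhere, so its characteristic polynomial is lambda^9 and every eigenvalue is 0: sigma(N) = {0}. For the operator norm, N e_i = 113e_{i+1} for i = 1, ..., 8 and N e_9 = 0, so the singular values of N are 113 (with multiplicity 8) and 0; hence ||N|| = 113. The spectral radius r(N) = max|lambda| = 0. Note ||N|| > r(N) — characteristic of non-normal nilpotent operators. Indeed N^9 = 0.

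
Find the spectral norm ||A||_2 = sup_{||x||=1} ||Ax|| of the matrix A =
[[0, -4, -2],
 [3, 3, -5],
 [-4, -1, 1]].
||A||_2 ≈ 7.3689 (= sqrt(largest eigenvalue of A^T A))

||A||_2 = sigma_max(A) = sqrt(lambda_max(A^T A)). Form the symmetric matrix M = A^T A =
[[25, 13, -19],
 [13, 26, -8],
 [-19, -8, 30]].
Its characteristic polynomial (trace, sum of principal 2x2 minors, determinant of M give the coefficients) is
  p(λ) = det(λ I - M) = λ^3 - 81λ^2 + 1586λ - 7396.
No integer candidate from the rational root theorem (±divisors of 7396) is a root, so the roots are irrational. The cubic discriminant is Δ = 449190004 > 0, so there are three distinct real roots. p(6) = -580 and p(7) = 80 have opposite signs, so a root lies in (6, 7); Newton's method refines it to λ ≈ 6.8682. p(19) = 356 and p(20) = -76 have opposite signs, so a root lies in (19, 20); Newton's method refines it to λ ≈ 19.8313. p(54) = -484 and p(55) = 1184 have opposite signs, so a root lies in (54, 55); Newton's method refines it to λ ≈ 54.3005. Check (Vieta): the three roots sum to 81, matching tr M = 81.
So the eigenvalues of A^T A are ≈ 6.8682, 19.8313, 54.3005 (all ≥ 0, as they must be for A^T A). The largest is λ_max ≈ 54.3005, hence ||A||_2 = sqrt(λ_max) ≈ 7.3689.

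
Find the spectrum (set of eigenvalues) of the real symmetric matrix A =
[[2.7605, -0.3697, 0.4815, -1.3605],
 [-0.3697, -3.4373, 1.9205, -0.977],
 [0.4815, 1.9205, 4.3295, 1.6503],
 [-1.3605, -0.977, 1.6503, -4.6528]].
sigma(A) ≈ {-6, -3, 3, 5}

A is real symmetric, so its spectrum consists of real eigenvalues. Expanding the characteristic polynomial of the displayed matrix gives
  det(λ I - A) = p(λ) = λ^4 + (1)λ^3 + (-39)λ^2 + (-9.0031)λ + (270.0029).
Solving p(λ) = 0 yields eigenvalues ≈ -6, -3, 3, 5. (A is shown rounded to 4 decimals, so these recover the underlying integer eigenvalues to within that precision.)
Verification: the trace of A = -1 equals the sum of eigenvalues -1, and det(A) ≈ 270.0029 matches the eigenvalue product 270.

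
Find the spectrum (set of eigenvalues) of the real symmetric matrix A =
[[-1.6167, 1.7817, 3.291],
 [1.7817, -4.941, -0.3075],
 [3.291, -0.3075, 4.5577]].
sigma(A) ≈ {-6, -2, 6}

A is real symmetric, so its spectrum consists of real eigenvalues. Expanding the characteristic polynomial of the displayed matrix gives
  det(λ I - A) = p(λ) = λ^3 + (2)λ^2 + (-36)λ + (-72).
Solving p(λ) = 0 yields eigenvalues ≈ -6, -2, 6. (A is shown rounded to 4 decimals, so these recover the underlying integer eigenvalues to within that precision.)
Verification: the trace of A = -2 equals the sum of eigenvalues -2, and det(A) ≈ 72.0004 matches the eigenvalue product 72.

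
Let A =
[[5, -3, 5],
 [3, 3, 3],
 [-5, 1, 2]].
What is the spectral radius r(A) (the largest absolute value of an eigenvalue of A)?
r(A) ≈ 6.1024

The eigenvalues of A are the roots of its characteristic polynomial. With M = A (coefficients from the trace, the sum of principal 2x2 minors, and det A):
  p(λ) = det(λ I - M) = λ^3 - 10λ^2 + 62λ - 168.
No integer candidate from the rational root theorem (±divisors of 168) is a root, so the roots are irrational. The cubic discriminant is Δ = -128080 < 0, so there is one real root and a complex-conjugate pair. p(4) = -16 and p(5) = 17 have opposite signs, so a root lies in (4, 5); Newton's method refines it to λ ≈ 4.5114. Dividing out (λ - (4.5114)) leaves approximately λ^2 - 5.4886λ + 37.2387. For λ^2 - 5.4886λ + 37.2387 the discriminant is -118.8304. It is negative, so the remaining roots are the complex-conjugate pair λ ≈ 2.7443 ± 5.4505i. Their product equals the constant term, so |λ|^2 ≈ 37.2387 and |λ| ≈ 6.1024.
Thus the eigenvalues (to 4 decimals) are 4.5114 (modulus 4.5114); 2.7443 ± 5.4505i (modulus 6.1024). The spectral radius is the largest modulus: r(A) ≈ 6.1024. (Cross-check: r(A) ≤ ||A||_2 ≈ 8.7717; equality holds whenever A is normal, though it can also hold for some non-normal A.)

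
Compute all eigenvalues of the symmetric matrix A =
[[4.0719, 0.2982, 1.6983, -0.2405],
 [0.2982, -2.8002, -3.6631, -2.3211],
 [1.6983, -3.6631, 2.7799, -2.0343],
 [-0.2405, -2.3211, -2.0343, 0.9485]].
sigma(A) ≈ {-6, 2, 3, 6}

A is real symmetric, so its spectrum consists of real eigenvalues. Expanding the characteristic polynomial of the displayed matrix gives
  det(λ I - A) = p(λ) = λ^4 + (-5)λ^3 + (-30)λ^2 + (179.9988)λ + (-216.0011).
Solving p(λ) = 0 yields eigenvalues ≈ -6, 2, 3, 6. (A is shown rounded to 4 decimals, so these recover the underlying integer eigenvalues to within that precision.)
Verification: the trace of A = 5 equals the sum of eigenvalues 5, and det(A) ≈ -216.0011 matches the eigenvalue product -216.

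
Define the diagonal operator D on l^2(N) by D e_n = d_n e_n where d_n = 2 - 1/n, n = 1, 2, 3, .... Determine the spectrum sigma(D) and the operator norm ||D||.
sigma(D) = {2 - 1/n : n ≥ 1} ∪ {2}; ||D|| = 2

A bounded diagonal operator on l^2 with diagonal entries d_n has spectrum equal to the closure of {d_n : n ≥ 1}: every d_n is an eigenvalue (with eigenvector e_n), so {d_n} ⊂ sigma(D); the spectrum is closed, so its closure is too; and for lambda not in the closure, (D - lambda I) has bounded inverse (the diagonal entries 1/(d_n - lambda) are bounded). For our sequence d_n = 2 - 1/n, n = 1, 2, 3, ...:
  - {d_n} = {2 - 1/n : n ≥ 1}; the only limit point is 2
  - closure = {2 - 1/n : n ≥ 1} ∪ {2}
For the norm: a diagonal operator has ||D|| = sup_n |d_n|. Here d_n = 2 - 1/n increases monotonically from d_1 = 1 toward 2, with all terms in [1, 2); so sup_n |d_n| = 2 (the supremum is the limit, not attained). So ||D|| = 2.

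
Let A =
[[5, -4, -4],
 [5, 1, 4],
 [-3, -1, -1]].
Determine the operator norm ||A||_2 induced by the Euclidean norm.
||A||_2 ≈ 7.9112 (= sqrt(largest eigenvalue of A^T A))

||A||_2 = sigma_max(A) = sqrt(lambda_max(A^T A)). Form the symmetric matrix M = A^T A =
[[59, -12, 3],
 [-12, 18, 21],
 [3, 21, 33]].
Its characteristic polynomial (trace, sum of principal 2x2 minors, determinant of M give the coefficients) is
  p(λ) = det(λ I - M) = λ^3 - 110λ^2 + 3009λ - 2601.
No integer candidate from the rational root theorem (±divisors of 2601) is a root, so the roots are irrational. The cubic discriminant is Δ = 2045366577 > 0, so there are three distinct real roots. p(0) = -2601 and p(1) = 299 have opposite signs, so a root lies in (0, 1); Newton's method refines it to λ ≈ 0.8933. p(46) = 389 and p(47) = -345 have opposite signs, so a root lies in (46, 47); Newton's method refines it to λ ≈ 46.5199. p(62) = -555 and p(63) = 423 have opposite signs, so a root lies in (62, 63); Newton's method refines it to λ ≈ 62.5867. Check (Vieta): the three roots sum to 110, matching tr M = 110.
So the eigenvalues of A^T A are ≈ 0.8933, 46.5199, 62.5867 (all ≥ 0, as they must be for A^T A). The largest is λ_max ≈ 62.5867, hence ||A||_2 = sqrt(λ_max) ≈ 7.9112.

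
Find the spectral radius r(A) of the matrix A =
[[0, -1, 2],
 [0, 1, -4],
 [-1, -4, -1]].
r(A) ≈ 3.938

The eigenvalues of A are the roots of its characteristic polynomial. With M = A (coefficients from the trace, the sum of principal 2x2 minors, and det A):
  p(λ) = det(λ I - M) = λ^3 - 15λ + 2.
No integer candidate from the rational root theorem (±divisors of 2) is a root, so the roots are irrational. The cubic discriminant is Δ = 13392 > 0, so there are three distinct real roots. p(-4) = -2 and p(-3) = 20 have opposite signs, so a root lies in (-4, -3); Newton's method refines it to λ ≈ -3.938. p(0) = 2 and p(1) = -12 have opposite signs, so a root lies in (0, 1); Newton's method refines it to λ ≈ 0.1335. p(3) = -16 and p(4) = 6 have opposite signs, so a root lies in (3, 4); Newton's method refines it to λ ≈ 3.8045. Check (Vieta): the three roots sum to 0, matching tr M = 0.
Thus the eigenvalues (to 4 decimals) are -3.938 (modulus 3.938); 0.1335 (modulus 0.1335); 3.8045 (modulus 3.8045). The spectral radius is the largest modulus: r(A) ≈ 3.938. (Cross-check: r(A) ≤ ||A||_2 ≈ 4.6952; equality holds whenever A is normal, though it can also hold for some non-normal A.)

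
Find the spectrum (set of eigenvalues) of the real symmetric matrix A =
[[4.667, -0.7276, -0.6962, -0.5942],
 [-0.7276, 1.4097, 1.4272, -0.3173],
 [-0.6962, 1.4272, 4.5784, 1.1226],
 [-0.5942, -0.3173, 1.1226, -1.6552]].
sigma(A) ≈ {-2, 1, 4, 6}

A is real symmetric, so its spectrum consists of real eigenvalues. Expanding the characteristic polynomial of the displayed matrix gives
  det(λ I - A) = p(λ) = λ^4 + (-9)λ^3 + (12)λ^2 + (44.0011)λ + (-48).
Solving p(λ) = 0 yields eigenvalues ≈ -2, 1, 4, 6. (A is shown rounded to 4 decimals, so these recover the underlying integer eigenvalues to within that precision.)
Verification: the trace of A = 9 equals the sum of eigenvalues 9, and det(A) ≈ -48.0009 matches the eigenvalue product -48.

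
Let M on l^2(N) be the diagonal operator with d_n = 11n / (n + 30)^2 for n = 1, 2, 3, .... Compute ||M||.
||M|| = 11/120 (attained at n = 30)

For M diagonal, ||M|| = sup_n |d_n|. Treat f(x) = 11x / (x + 30)^2 for real x > 0. By the quotient rule, f'(x) = 11(30 - x)/(x + 30)^3, which is positive for x < 30 and negative for x > 30. So f has a unique maximum at x = 30, and since 30 is a positive integer, the supremum over n ≥ 1 is attained at n = 30: d_30 = 11·30/(30 + 30)^2 = 11·30/3600 = 11/120. Hence ||M|| = 11/120.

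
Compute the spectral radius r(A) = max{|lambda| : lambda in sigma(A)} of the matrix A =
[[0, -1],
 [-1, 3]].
r(A) = (3 + sqrt(13))/2 ≈ 3.3028

The eigenvalues of A are the roots of its characteristic polynomial. With M = A (coefficients from the trace and determinant):
  p(λ) = det(λ I - M) = λ^2 - 3λ - 1.
For λ^2 - 3λ - 1 the discriminant is 13. It is nonnegative but not a perfect square, so the roots are real and irrational: λ = (3 ± sqrt(13))/2 ≈ 3.3028, -0.3028.
Thus the eigenvalues (to 4 decimals) are 3.3028 (modulus 3.3028); -0.3028 (modulus 0.3028). The spectral radius is the largest modulus: r(A) = (3 + sqrt(13))/2 ≈ 3.3028. (Cross-check: r(A) ≤ ||A||_2 ≈ 3.3028; equality holds whenever A is normal, though it can also hold for some non-normal A.)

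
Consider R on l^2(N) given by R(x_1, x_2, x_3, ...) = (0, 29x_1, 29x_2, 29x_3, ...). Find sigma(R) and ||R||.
sigma(R) = closed disk {z in C : |z| ≤ 29}; ||R|| = 29

Note R = 29·U where U is the unit right shift (U x)_k = x_{k-1} (with x_0 := 0); so ||R|| = 29||U|| and sigma(R) = 29·sigma(U). ||R x||^2 = sum_{k≥1} |29x_k|^2 = 841||x||^2, so ||R|| = 29 and sigma(R) ⊂ {|z| ≤ 29}. For any |lambda| < 29, the equation (R - lambda I) x = 0 forces x_1 = 0, then 29x_k = lambda x_{k+1} ⇒ x = 0, so R has no eigenvalues. But (R - lambda I) is not surjective for |lambda| < 29: solving (R - lambda I) x = e_1 would require x_n proportional to (lambda/29)^(-n), which is not in l^2. So every |lambda| < 29 lies in the residual spectrum. The boundary |lambda| = 29 is in the approximate point spectrum (the spectrum is closed). Hence sigma(R) is the closed disk of radius 29.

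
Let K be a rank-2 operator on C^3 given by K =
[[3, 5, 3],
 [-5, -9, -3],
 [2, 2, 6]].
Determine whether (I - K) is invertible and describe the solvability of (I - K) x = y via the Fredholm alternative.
(I - K) is invertible (det(I - K) = -37 ≠ 0), so for every y in C^3 the equation (I - K) x = y has a unique solution.

K has rank 2 and factors as K = U V^T = u1 v1^T + u2 v2^T with u1 = (-1, 1, -2), v1 = (-2, -3, -3), u2 = (1, -3, -2), v2 = (1, 2, 0) (multiplying out reproduces the displayed K). The nonzero eigenvalues of U V^T coincide with those of the 2 x 2 matrix G = V^T U = [[v1·u1, v1·u2], [v2·u1, v2·u2]] = [[5, 13], [1, -5]], and by the Sylvester determinant identity det(I_3 - U V^T) = det(I_2 - V^T U) = det([[-4, -13], [-1, 6]]) = (-4)(6) - (-13)(-1) = -37. (Direct check: I - K =
[[-2, -5, -3],
 [5, 10, 3],
 [-2, -2, -5]]
has determinant -37.) The finite-dimensional Fredholm alternative says: either (I - K) is invertible, or ker(I - K) ≠ {0} and then range(I - K) = ker((I - K)^*)^⊥, with dim ker(I - K) = dim ker((I - K)^*). Since det(I - K) ≠ 0, 1 is not an eigenvalue of K and ker(I - K) = {0}, so we are in the first case: for every y there is a unique x = (I - K)^(-1) y. (Explicitly, by the Woodbury identity, (I - U V^T)^(-1) = I + U (I_2 - G)^(-1) V^T.)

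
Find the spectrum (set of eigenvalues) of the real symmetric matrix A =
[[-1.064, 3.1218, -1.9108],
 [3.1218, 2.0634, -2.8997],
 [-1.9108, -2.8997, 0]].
sigma(A) ≈ {-3, -2, 6}

A is real symmetric, so its spectrum consists of real eigenvalues. Expanding the characteristic polynomial of the displayed matrix gives
  det(λ I - A) = p(λ) = λ^3 + (-1)λ^2 + (-24)λ + (-36).
Solving p(λ) = 0 yields eigenvalues ≈ -3, -2, 6. (A is shown rounded to 4 decimals, so these recover the underlying integer eigenvalues to within that precision.)
Verification: the trace of A = 1 equals the sum of eigenvalues 1, and det(A) ≈ 35.9996 matches the eigenvalue product 36.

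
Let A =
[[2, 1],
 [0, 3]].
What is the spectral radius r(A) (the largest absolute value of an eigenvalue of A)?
r(A) = 3

The eigenvalues of A are the roots of its characteristic polynomial. With M = A (coefficients from the trace and determinant):
  p(λ) = det(λ I - M) = λ^2 - 5λ + 6.
For λ^2 - 5λ + 6 the discriminant is 1. It is a perfect square (1^2), so the roots are rational: λ = (5 ± 1)/2 = 3, 2.
Thus the eigenvalues (to 4 decimals) are 3 (modulus 3); 2 (modulus 2). The spectral radius is the largest modulus: r(A) = 3. (Cross-check: r(A) ≤ ||A||_2 ≈ 3.2566; equality holds whenever A is normal, though it can also hold for some non-normal A.)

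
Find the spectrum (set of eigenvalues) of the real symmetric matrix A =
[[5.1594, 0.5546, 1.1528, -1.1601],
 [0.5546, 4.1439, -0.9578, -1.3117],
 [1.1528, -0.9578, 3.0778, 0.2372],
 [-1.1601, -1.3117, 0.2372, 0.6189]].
sigma(A) ≈ {0, 2, 5, 6}

A is real symmetric, so its spectrum consists of real eigenvalues. Expanding the characteristic polynomial of the displayed matrix gives
  det(λ I - A) = p(λ) = λ^4 + (-13)λ^3 + (52)λ^2 + (-60)λ + (0).
Solving p(λ) = 0 yields eigenvalues ≈ 0, 2, 5, 6. (A is shown rounded to 4 decimals, so these recover the underlying integer eigenvalues to within that precision.)
Verification: the trace of A = 13 equals the sum of eigenvalues 13, and det(A) ≈ -0.0000 matches the eigenvalue product 0.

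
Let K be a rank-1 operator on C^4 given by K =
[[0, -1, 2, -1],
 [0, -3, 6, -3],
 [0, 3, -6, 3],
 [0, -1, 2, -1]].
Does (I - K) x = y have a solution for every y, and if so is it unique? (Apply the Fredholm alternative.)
(I - K) is invertible (det(I - K) = 11 ≠ 0), so for every y in C^4 the equation (I - K) x = y has a unique solution.

K has rank 1, so it is an outer product K = u v^T: every row of K is a multiple of one row vector. Reading off the entries, u = (1, 3, -3, 1) and v = (0, -1, 2, -1) (row i of K equals u_i·v^T). A rank-one matrix u v^T satisfies K u = u (v·u) and kills the (3)-dimensional subspace v^⊥, so its characteristic polynomial is lambda^3 (lambda - v·u) with v·u = tr K = -10. Hence the eigenvalues of I - K are 1 (multiplicity 3) and 1 - (-10) = 11, so det(I - K) = 11. (Direct check: I - K =
[[1, 1, -2, 1],
 [0, 4, -6, 3],
 [0, -3, 7, -3],
 [0, 1, -2, 2]]
has determinant 11.) The finite-dimensional Fredholm alternative says: either (I - K) is invertible, or ker(I - K) ≠ {0} and then range(I - K) = ker((I - K)^*)^⊥, with dim ker(I - K) = dim ker((I - K)^*). Since det(I - K) ≠ 0, 1 is not an eigenvalue of K and ker(I - K) = {0}, so we are in the first case: for every y there is a unique x = (I - K)^(-1) y. Explicitly, by the Sherman–Morrison formula, (I - u v^T)^(-1) = I + u v^T/(1 - v·u), i.e. (I - K)^(-1) = I + K/(11).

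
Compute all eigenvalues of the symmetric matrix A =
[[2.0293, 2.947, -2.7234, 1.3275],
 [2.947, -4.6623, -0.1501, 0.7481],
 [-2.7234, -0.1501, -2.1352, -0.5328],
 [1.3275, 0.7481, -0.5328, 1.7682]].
sigma(A) ≈ {-6, -3, 1, 5}

A is real symmetric, so its spectrum consists of real eigenvalues. Expanding the characteristic polynomial of the displayed matrix gives
  det(λ I - A) = p(λ) = λ^4 + (3)λ^3 + (-31)λ^2 + (-63)λ + (90.0043).
Solving p(λ) = 0 yields eigenvalues ≈ -6, -3, 1, 5. (A is shown rounded to 4 decimals, so these recover the underlying integer eigenvalues to within that precision.)
Verification: the trace of A = -3 equals the sum of eigenvalues -3, and det(A) ≈ 90.0043 matches the eigenvalue product 90.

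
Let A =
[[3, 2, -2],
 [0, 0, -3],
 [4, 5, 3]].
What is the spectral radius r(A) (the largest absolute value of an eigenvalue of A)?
r(A) ≈ 5.2982

The eigenvalues of A are the roots of its characteristic polynomial. With M = A (coefficients from the trace, the sum of principal 2x2 minors, and det A):
  p(λ) = det(λ I - M) = λ^3 - 6λ^2 + 32λ - 21.
No integer candidate from the rational root theorem (±divisors of 21) is a root, so the roots are irrational. The cubic discriminant is Δ = -51683 < 0, so there is one real root and a complex-conjugate pair. p(0) = -21 and p(1) = 6 have opposite signs, so a root lies in (0, 1); Newton's method refines it to λ ≈ 0.7481. Dividing out (λ - (0.7481)) leaves approximately λ^2 - 5.2519λ + 28.071. For λ^2 - 5.2519λ + 28.071 the discriminant is -84.7017. It is negative, so the remaining roots are the complex-conjugate pair λ ≈ 2.6259 ± 4.6017i. Their product equals the constant term, so |λ|^2 ≈ 28.071 and |λ| ≈ 5.2982.
Thus the eigenvalues (to 4 decimals) are 0.7481 (modulus 0.7481); 2.6259 ± 4.6017i (modulus 5.2982). The spectral radius is the largest modulus: r(A) ≈ 5.2982. (Cross-check: r(A) ≤ ||A||_2 ≈ 7.5683; equality holds whenever A is normal, though it can also hold for some non-normal A.)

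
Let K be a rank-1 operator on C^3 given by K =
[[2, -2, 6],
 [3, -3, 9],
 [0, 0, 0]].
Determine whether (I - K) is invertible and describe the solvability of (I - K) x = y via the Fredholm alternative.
(I - K) is invertible (det(I - K) = 2 ≠ 0), so for every y in C^3 the equation (I - K) x = y has a unique solution.

K has rank 1, so it is an outer product K = u v^T: every row of K is a multiple of one row vector. Reading off the entries, u = (-2, -3, 0) and v = (-1, 1, -3) (row i of K equals u_i·v^T). A rank-one matrix u v^T satisfies K u = u (v·u) and kills the (2)-dimensional subspace v^⊥, so its characteristic polynomial is lambda^2 (lambda - v·u) with v·u = tr K = -1. Hence the eigenvalues of I - K are 1 (multiplicity 2) and 1 - (-1) = 2, so det(I - K) = 2. (Direct check: I - K =
[[-1, 2, -6],
 [-3, 4, -9],
 [0, 0, 1]]
has determinant 2.) The finite-dimensional Fredholm alternative says: either (I - K) is invertible, or ker(I - K) ≠ {0} and then range(I - K) = ker((I - K)^*)^⊥, with dim ker(I - K) = dim ker((I - K)^*). Since det(I - K) ≠ 0, 1 is not an eigenvalue of K and ker(I - K) = {0}, so we are in the first case: for every y there is a unique x = (I - K)^(-1) y. Explicitly, by the Sherman–Morrison formula, (I - u v^T)^(-1) = I + u v^T/(1 - v·u), i.e. (I - K)^(-1) = I + K/(2).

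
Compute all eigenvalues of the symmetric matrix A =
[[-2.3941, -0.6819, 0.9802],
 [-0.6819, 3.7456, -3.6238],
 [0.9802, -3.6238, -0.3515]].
sigma(A) ≈ {-3, -2, 6}

A is real symmetric, so its spectrum consists of real eigenvalues. Expanding the characteristic polynomial of the displayed matrix gives
  det(λ I - A) = p(λ) = λ^3 + (-1)λ^2 + (-24)λ + (-36).
Solving p(λ) = 0 yields eigenvalues ≈ -3, -2, 6. (A is shown rounded to 4 decimals, so these recover the underlying integer eigenvalues to within that precision.)
Verification: the trace of A = 1 equals the sum of eigenvalues 1, and det(A) ≈ 36.0002 matches the eigenvalue product 36.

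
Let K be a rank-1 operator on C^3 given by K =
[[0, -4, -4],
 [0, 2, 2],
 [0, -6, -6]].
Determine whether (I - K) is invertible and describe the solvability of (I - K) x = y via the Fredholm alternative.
(I - K) is invertible (det(I - K) = 5 ≠ 0), so for every y in C^3 the equation (I - K) x = y has a unique solution.

K has rank 1, so it is an outer product K = u v^T: every row of K is a multiple of one row vector. Reading off the entries, u = (-2, 1, -3) and v = (0, 2, 2) (row i of K equals u_i·v^T). A rank-one matrix u v^T satisfies K u = u (v·u) and kills the (2)-dimensional subspace v^⊥, so its characteristic polynomial is lambda^2 (lambda - v·u) with v·u = tr K = -4. Hence the eigenvalues of I - K are 1 (multiplicity 2) and 1 - (-4) = 5, so det(I - K) = 5. (Direct check: I - K =
[[1, 4, 4],
 [0, -1, -2],
 [0, 6, 7]]
has determinant 5.) The finite-dimensional Fredholm alternative says: either (I - K) is invertible, or ker(I - K) ≠ {0} and then range(I - K) = ker((I - K)^*)^⊥, with dim ker(I - K) = dim ker((I - K)^*). Since det(I - K) ≠ 0, 1 is not an eigenvalue of K and ker(I - K) = {0}, so we are in the first case: for every y there is a unique x = (I - K)^(-1) y. Explicitly, by the Sherman–Morrison formula, (I - u v^T)^(-1) = I + u v^T/(1 - v·u), i.e. (I - K)^(-1) = I + K/(5).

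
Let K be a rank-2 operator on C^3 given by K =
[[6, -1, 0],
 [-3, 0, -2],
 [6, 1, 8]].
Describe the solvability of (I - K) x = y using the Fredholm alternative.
(I - K) is invertible (det(I - K) = 34 ≠ 0), so for every y in C^3 the equation (I - K) x = y has a unique solution.

K has rank 2 and factors as K = U V^T = u1 v1^T + u2 v2^T with u1 = (1, 0, -1), v1 = (3, -1, -2), u2 = (-1, 1, -3), v2 = (-3, 0, -2) (multiplying out reproduces the displayed K). The nonzero eigenvalues of U V^T coincide with those of the 2 x 2 matrix G = V^T U = [[v1·u1, v1·u2], [v2·u1, v2·u2]] = [[5, 2], [-1, 9]], and by the Sylvester determinant identity det(I_3 - U V^T) = det(I_2 - V^T U) = det([[-4, -2], [1, -8]]) = (-4)(-8) - (-2)(1) = 34. (Direct check: I - K =
[[-5, 1, 0],
 [3, 1, 2],
 [-6, -1, -7]]
has determinant 34.) The finite-dimensional Fredholm alternative says: either (I - K) is invertible, or ker(I - K) ≠ {0} and then range(I - K) = ker((I - K)^*)^⊥, with dim ker(I - K) = dim ker((I - K)^*). Since det(I - K) ≠ 0, 1 is not an eigenvalue of K and ker(I - K) = {0}, so we are in the first case: for every y there is a unique x = (I - K)^(-1) y. (Explicitly, by the Woodbury identity, (I - U V^T)^(-1) = I + U (I_2 - G)^(-1) V^T.)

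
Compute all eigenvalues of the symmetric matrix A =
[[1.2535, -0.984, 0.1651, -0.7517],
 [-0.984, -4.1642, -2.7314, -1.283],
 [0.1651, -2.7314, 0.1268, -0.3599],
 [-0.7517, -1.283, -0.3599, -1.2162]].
sigma(A) ≈ {-6, -1, 1, 2}

A is real symmetric, so its spectrum consists of real eigenvalues. Expanding the characteristic polynomial of the displayed matrix gives
  det(λ I - A) = p(λ) = λ^4 + (4)λ^3 + (-13)λ^2 + (-4.0012)λ + (12).
Solving p(λ) = 0 yields eigenvalues ≈ -6, -1, 1, 2. (A is shown rounded to 4 decimals, so these recover the underlying integer eigenvalues to within that precision.)
Verification: the trace of A = -4 equals the sum of eigenvalues -4, and det(A) ≈ 12.0003 matches the eigenvalue product 12.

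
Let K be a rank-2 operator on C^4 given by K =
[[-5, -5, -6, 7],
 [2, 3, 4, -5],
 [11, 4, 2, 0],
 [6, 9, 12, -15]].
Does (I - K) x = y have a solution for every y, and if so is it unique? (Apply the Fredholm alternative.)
(I - K) is invertible (det(I - K) = 60 ≠ 0), so for every y in C^4 the equation (I - K) x = y has a unique solution.

K has rank 2 and factors as K = U V^T = u1 v1^T + u2 v2^T with u1 = (-2, 1, 3, 3), v1 = (3, 2, 2, -2), u2 = (-1, 1, -2, 3), v2 = (-1, 1, 2, -3) (multiplying out reproduces the displayed K). The nonzero eigenvalues of U V^T coincide with those of the 2 x 2 matrix G = V^T U = [[v1·u1, v1·u2], [v2·u1, v2·u2]] = [[-4, -11], [0, -11]], and by the Sylvester determinant identity det(I_4 - U V^T) = det(I_2 - V^T U) = det([[5, 11], [0, 12]]) = (5)(12) - (11)(0) = 60. (Direct check: I - K =
[[6, 5, 6, -7],
 [-2, -2, -4, 5],
 [-11, -4, -1, 0],
 [-6, -9, -12, 16]]
has determinant 60.) The finite-dimensional Fredholm alternative says: either (I - K) is invertible, or ker(I - K) ≠ {0} and then range(I - K) = ker((I - K)^*)^⊥, with dim ker(I - K) = dim ker((I - K)^*). Since det(I - K) ≠ 0, 1 is not an eigenvalue of K and ker(I - K) = {0}, so we are in the first case: for every y there is a unique x = (I - K)^(-1) y. (Explicitly, by the Woodbury identity, (I - U V^T)^(-1) = I + U (I_2 - G)^(-1) V^T.)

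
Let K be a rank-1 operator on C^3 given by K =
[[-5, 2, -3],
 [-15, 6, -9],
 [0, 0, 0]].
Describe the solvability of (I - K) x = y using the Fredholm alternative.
(I - K) is singular (det(I - K) = 0, i.e. 1 ∈ sigma(K)). (I - K) x = y is solvable iff y ⊥ ker((I - K)^*) = span{(-5, 2, -3)}, i.e. iff -5y_1 + 2y_2 - 3y_3 = 0. When solvable, the solutions are x = y + c·(1, 3, 0), c arbitrary (ker(I - K) = span{(1, 3, 0)}, dimension 1).

K has rank 1, so it is an outer product K = u v^T: every row of K is a multiple of one row vector. Reading off the entries, u = (1, 3, 0) and v = (-5, 2, -3) (row i of K equals u_i·v^T). A rank-one matrix u v^T satisfies K u = u (v·u) and kills the (2)-dimensional subspace v^⊥, so its characteristic polynomial is lambda^2 (lambda - v·u) with v·u = tr K = 1. Hence the eigenvalues of I - K are 1 (multiplicity 2) and 1 - (1) = 0, so det(I - K) = 0. (Direct check: I - K =
[[6, -2, 3],
 [15, -5, 9],
 [0, 0, 1]]
has determinant 0.) So 1 is an eigenvalue of K and (I - K) is not invertible. The finite-dimensional Fredholm alternative says: either (I - K) is invertible, or ker(I - K) ≠ {0} and then range(I - K) = ker((I - K)^*)^⊥, with dim ker(I - K) = dim ker((I - K)^*). We are in the second case, so we need both kernels. Kernel of I - K: (I - K) u = u - u (v·u) = u - u = 0, so ker(I - K) = span{u} = span{(1, 3, 0)} (it is exactly 1-dimensional because rank(I - K) = 2). Kernel of the adjoint: K is real, so (I - K)^* = I - K^T = I - v u^T, and (I - v u^T) v = v - v (u·v) = 0; hence ker((I - K)^*) = span{v} = span{(-5, 2, -3)}. Therefore (I - K) x = y is solvable iff <y, v> = 0, i.e. iff -5y_1 + 2y_2 - 3y_3 = 0. When this holds, K y = u (v·y) = 0, so (I - K) y = y and x = y is a particular solution; the full solution set is the line x = y + c·u = y + c·(1, 3, 0), c ∈ C.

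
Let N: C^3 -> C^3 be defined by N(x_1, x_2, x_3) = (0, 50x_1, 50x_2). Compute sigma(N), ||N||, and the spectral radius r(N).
sigma(N) = {0}; ||N|| = 50; r(N) = 0. (N is nilpotent with N^3 = 0.)

On C^3, N is a strictly lower-triangular matrix with 50 on the subdiagonal and zeros elsewhere, so its characteristic polynomial is lambda^3 and every eigenvalue is 0: sigma(N) = {0}. For the operator norm, N e_i = 50e_{i+1} for i = 1, ..., 2 and N e_3 = 0, so the singular values of N are 50 (with multiplicity 2) and 0; hence ||N|| = 50. The spectral radius r(N) = max|lambda| = 0. Note ||N|| > r(N) — characteristic of non-normal nilpotent operators. Indeed N^3 = 0.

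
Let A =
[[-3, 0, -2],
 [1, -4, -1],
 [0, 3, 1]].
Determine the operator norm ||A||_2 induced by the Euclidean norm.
||A||_2 ≈ 5.2547 (= sqrt(largest eigenvalue of A^T A))

||A||_2 = sigma_max(A) = sqrt(lambda_max(A^T A)). Form the symmetric matrix M = A^T A =
[[10, -4, 5],
 [-4, 25, 7],
 [5, 7, 6]].
Its characteristic polynomial (trace, sum of principal 2x2 minors, determinant of M give the coefficients) is
  p(λ) = det(λ I - M) = λ^3 - 41λ^2 + 370λ - 9.
No integer candidate from the rational root theorem (±divisors of 9) is a root, so the roots are irrational. The cubic discriminant is Δ = 27491097 > 0, so there are three distinct real roots. p(0) = -9 and p(1) = 321 have opposite signs, so a root lies in (0, 1); Newton's method refines it to λ ≈ 0.0244. p(13) = 69 and p(14) = -121 have opposite signs, so a root lies in (13, 14); Newton's method refines it to λ ≈ 13.3639. p(27) = -225 and p(28) = 159 have opposite signs, so a root lies in (27, 28); Newton's method refines it to λ ≈ 27.6117. Check (Vieta): the three roots sum to 41, matching tr M = 41.
So the eigenvalues of A^T A are ≈ 0.0244, 13.3639, 27.6117 (all ≥ 0, as they must be for A^T A). The largest is λ_max ≈ 27.6117, hence ||A||_2 = sqrt(λ_max) ≈ 5.2547.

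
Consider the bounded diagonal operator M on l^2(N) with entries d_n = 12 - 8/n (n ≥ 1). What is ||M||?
||M|| = 12

For a diagonal operator on l^2 with entries d_n, ||M|| = sup_n |d_n|. Here d_1 = 4, d_2 = 8, ..., and d_n = 12 - 8/n increases monotonically toward 12. All terms lie in [4, 12), so |d_n| = d_n and the supremum is the limit 12, which is not attained by any individual d_n. Hence ||M|| = 12.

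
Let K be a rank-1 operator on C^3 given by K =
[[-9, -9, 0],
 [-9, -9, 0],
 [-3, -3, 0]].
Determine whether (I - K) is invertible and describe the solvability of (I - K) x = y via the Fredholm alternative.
(I - K) is invertible (det(I - K) = 19 ≠ 0), so for every y in C^3 the equation (I - K) x = y has a unique solution.

K has rank 1, so it is an outer product K = u v^T: every row of K is a multiple of one row vector. Reading off the entries, u = (3, 3, 1) and v = (-3, -3, 0) (row i of K equals u_i·v^T). A rank-one matrix u v^T satisfies K u = u (v·u) and kills the (2)-dimensional subspace v^⊥, so its characteristic polynomial is lambda^2 (lambda - v·u) with v·u = tr K = -18. Hence the eigenvalues of I - K are 1 (multiplicity 2) and 1 - (-18) = 19, so det(I - K) = 19. (Direct check: I - K =
[[10, 9, 0],
 [9, 10, 0],
 [3, 3, 1]]
has determinant 19.) The finite-dimensional Fredholm alternative says: either (I - K) is invertible, or ker(I - K) ≠ {0} and then range(I - K) = ker((I - K)^*)^⊥, with dim ker(I - K) = dim ker((I - K)^*). Since det(I - K) ≠ 0, 1 is not an eigenvalue of K and ker(I - K) = {0}, so we are in the first case: for every y there is a unique x = (I - K)^(-1) y. Explicitly, by the Sherman–Morrison formula, (I - u v^T)^(-1) = I + u v^T/(1 - v·u), i.e. (I - K)^(-1) = I + K/(19).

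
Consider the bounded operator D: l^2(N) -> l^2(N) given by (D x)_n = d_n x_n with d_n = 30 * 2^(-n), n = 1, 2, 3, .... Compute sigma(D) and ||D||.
sigma(D) = {30 * 2^(-n) : n ≥ 1} ∪ {0}; ||D|| = 15

A bounded diagonal operator on l^2 with diagonal entries d_n has spectrum equal to the closure of {d_n : n ≥ 1}: every d_n is an eigenvalue (with eigenvector e_n), so {d_n} ⊂ sigma(D); the spectrum is closed, so its closure is too; and for lambda not in the closure, (D - lambda I) has bounded inverse (the diagonal entries 1/(d_n - lambda) are bounded). For our sequence d_n = 30 * 2^(-n), n = 1, 2, 3, ...:
  - {d_n} = {30 * 2^(-n) : n ≥ 1}; the only limit point is 0
  - closure = {30 * 2^(-n) : n ≥ 1} ∪ {0}
For the norm: a diagonal operator has ||D|| = sup_n |d_n|. Here d_n = 30 * 2^(-n) is positive and decreasing, so sup_n |d_n| = d_1 = 30/2 = 15. So ||D|| = 15.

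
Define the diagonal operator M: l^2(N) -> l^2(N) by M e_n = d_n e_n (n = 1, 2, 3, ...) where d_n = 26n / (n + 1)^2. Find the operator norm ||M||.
||M|| = 13/2 (attained at n = 1)

For M diagonal, ||M|| = sup_n |d_n|. Treat f(x) = 26x / (x + 1)^2 for real x > 0. By the quotient rule, f'(x) = 26(1 - x)/(x + 1)^3, which is positive for x < 1 and negative for x > 1. So f has a unique maximum at x = 1, and since 1 is a positive integer, the supremum over n ≥ 1 is attained at n = 1: d_1 = 26·1/(1 + 1)^2 = 26·1/4 = 13/2. Hence ||M|| = 13/2.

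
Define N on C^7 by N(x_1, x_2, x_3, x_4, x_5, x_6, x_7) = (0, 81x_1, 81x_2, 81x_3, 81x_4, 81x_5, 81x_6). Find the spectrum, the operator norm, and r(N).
sigma(N) = {0}; ||N|| = 81; r(N) = 0. (N is nilpotent with N^7 = 0.)

On C^7, N is a strictly lower-triangular matrix with 81 on the subdiagonal and zeros elsewhere, so its characteristic polynomial is lambda^7 and every eigenvalue is 0: sigma(N) = {0}. For the operator norm, N e_i = 81e_{i+1} for i = 1, ..., 6 and N e_7 = 0, so the singular values of N are 81 (with multiplicity 6) and 0; hence ||N|| = 81. The spectral radius r(N) = max|lambda| = 0. Note ||N|| > r(N) — characteristic of non-normal nilpotent operators. Indeed N^7 = 0.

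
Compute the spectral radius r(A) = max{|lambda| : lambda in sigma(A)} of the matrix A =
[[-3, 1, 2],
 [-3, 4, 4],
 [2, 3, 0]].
r(A) ≈ 5.6967

The eigenvalues of A are the roots of its characteristic polynomial. With M = A (coefficients from the trace, the sum of principal 2x2 minors, and det A):
  p(λ) = det(λ I - M) = λ^3 - λ^2 - 25λ - 10.
No integer candidate from the rational root theorem (±divisors of 10) is a root, so the roots are irrational. The cubic discriminant is Δ = 55885 > 0, so there are three distinct real roots. p(-5) = -35 and p(-4) = 10 have opposite signs, so a root lies in (-5, -4); Newton's method refines it to λ ≈ -4.2872. p(-1) = 13 and p(0) = -10 have opposite signs, so a root lies in (-1, 0); Newton's method refines it to λ ≈ -0.4095. p(5) = -35 and p(6) = 20 have opposite signs, so a root lies in (5, 6); Newton's method refines it to λ ≈ 5.6967. Check (Vieta): the three roots sum to 1, matching tr M = 1.
Thus the eigenvalues (to 4 decimals) are -4.2872 (modulus 4.2872); -0.4095 (modulus 0.4095); 5.6967 (modulus 5.6967). The spectral radius is the largest modulus: r(A) ≈ 5.6967. (Cross-check: r(A) ≤ ||A||_2 ≈ 7.269; equality holds whenever A is normal, though it can also hold for some non-normal A.)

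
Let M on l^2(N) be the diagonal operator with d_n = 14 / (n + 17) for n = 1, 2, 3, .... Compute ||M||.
||M|| = 7/9 (attained at n = 1)

For M diagonal, ||M|| = sup_n |d_n| = sup_n 14/(n + 17). This is positive and strictly decreasing in n, so the supremum is attained at n = 1: d_1 = 14/(1 + 17) = 7/9. Hence ||M|| = 7/9.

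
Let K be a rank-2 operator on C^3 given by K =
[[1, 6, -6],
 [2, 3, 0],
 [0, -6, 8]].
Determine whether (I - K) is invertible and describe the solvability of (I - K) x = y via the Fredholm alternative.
(I - K) is invertible (det(I - K) = 12 ≠ 0), so for every y in C^3 the equation (I - K) x = y has a unique solution.

K has rank 2 and factors as K = U V^T = u1 v1^T + u2 v2^T with u1 = (-2, -1, 2), v1 = (-1, -3, 2), u2 = (-1, 1, 2), v2 = (1, 0, 2) (multiplying out reproduces the displayed K). The nonzero eigenvalues of U V^T coincide with those of the 2 x 2 matrix G = V^T U = [[v1·u1, v1·u2], [v2·u1, v2·u2]] = [[9, 2], [2, 3]], and by the Sylvester determinant identity det(I_3 - U V^T) = det(I_2 - V^T U) = det([[-8, -2], [-2, -2]]) = (-8)(-2) - (-2)(-2) = 12. (Direct check: I - K =
[[0, -6, 6],
 [-2, -2, 0],
 [0, 6, -7]]
has determinant 12.) The finite-dimensional Fredholm alternative says: either (I - K) is invertible, or ker(I - K) ≠ {0} and then range(I - K) = ker((I - K)^*)^⊥, with dim ker(I - K) = dim ker((I - K)^*). Since det(I - K) ≠ 0, 1 is not an eigenvalue of K and ker(I - K) = {0}, so we are in the first case: for every y there is a unique x = (I - K)^(-1) y. (Explicitly, by the Woodbury identity, (I - U V^T)^(-1) = I + U (I_2 - G)^(-1) V^T.)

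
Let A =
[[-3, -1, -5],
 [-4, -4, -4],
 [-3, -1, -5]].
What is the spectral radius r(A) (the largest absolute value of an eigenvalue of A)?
r(A) = (12 + sqrt(48))/2 ≈ 9.4641

The eigenvalues of A are the roots of its characteristic polynomial. With M = A (coefficients from the trace, the sum of principal 2x2 minors, and det A):
  p(λ) = det(λ I - M) = λ^3 + 12λ^2 + 24λ.
The constant term is 0, so λ = 0 is a root. Dividing out λ leaves p(λ) = λ(λ^2 + 12λ + 24). For λ^2 + 12λ + 24 the discriminant is 48. It is nonnegative but not a perfect square, so the roots are real and irrational: λ = (-12 ± sqrt(48))/2 ≈ -2.5359, -9.4641.
Thus the eigenvalues (to 4 decimals) are -2.5359 (modulus 2.5359); -9.4641 (modulus 9.4641); 0 (modulus 0). The spectral radius is the largest modulus: r(A) = (12 + sqrt(48))/2 ≈ 9.4641. (Cross-check: r(A) ≤ ||A||_2 ≈ 10.5398; equality holds whenever A is normal, though it can also hold for some non-normal A.)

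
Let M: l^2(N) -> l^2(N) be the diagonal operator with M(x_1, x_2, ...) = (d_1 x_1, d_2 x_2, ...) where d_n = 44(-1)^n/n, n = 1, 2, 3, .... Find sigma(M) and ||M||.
sigma(M) = {44(-1)^n/n : n ≥ 1} ∪ {0}; ||M|| = 44

A bounded diagonal operator on l^2 with diagonal entries d_n has spectrum equal to the closure of {d_n : n ≥ 1}: every d_n is an eigenvalue (with eigenvector e_n), so {d_n} ⊂ sigma(M); the spectrum is closed, so its closure is too; and for lambda not in the closure, (M - lambda I) has bounded inverse (the diagonal entries 1/(d_n - lambda) are bounded). For our sequence d_n = 44(-1)^n/n, n = 1, 2, 3, ...:
  - {d_n} = {44(-1)^n/n : n ≥ 1}; the only limit point is 0
  - closure = {44(-1)^n/n : n ≥ 1} ∪ {0}
For the norm: a diagonal operator has ||M|| = sup_n |d_n|. Here |d_n| = 44/n is decreasing, so sup_n |d_n| = |d_1| = 44. So ||M|| = 44.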